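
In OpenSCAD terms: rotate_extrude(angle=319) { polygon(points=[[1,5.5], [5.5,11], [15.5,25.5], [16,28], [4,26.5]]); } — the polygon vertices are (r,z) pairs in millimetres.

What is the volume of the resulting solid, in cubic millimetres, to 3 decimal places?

Profile (r,z), 5 vertices: (1,5.5) (5.5,11) (15.5,25.5) (16,28) (4,26.5)
edge 0: (1,5.5)→(5.5,11)  cross = 1·11 − 5.5·5.5 = -19.2500; (r_i+r_j)·cross = 6.5·-19.2500 = -125.1250
edge 1: (5.5,11)→(15.5,25.5)  cross = 5.5·25.5 − 15.5·11 = -30.2500; (r_i+r_j)·cross = 21·-30.2500 = -635.2500
edge 2: (15.5,25.5)→(16,28)  cross = 15.5·28 − 16·25.5 = 26.0000; (r_i+r_j)·cross = 31.5·26.0000 = 819.0000
edge 3: (16,28)→(4,26.5)  cross = 16·26.5 − 4·28 = 312.0000; (r_i+r_j)·cross = 20·312.0000 = 6240.0000
edge 4: (4,26.5)→(1,5.5)  cross = 4·5.5 − 1·26.5 = -4.5000; (r_i+r_j)·cross = 5·-4.5000 = -22.5000
Σcross = 284.0000 → A = |Σcross|/2 = 142.0000 mm²
Σ(r_i+r_j)·cross = 6276.1250 → first moment M = |Σ|/6 = 1046.0208
R_c = M/A = 1046.0208/142.0000 = 7.3663 mm
θ = 319° = 5.567600 rad
V = θ·R_c·A = 5.567600·7.3663·142.0000 = 5823.826 mm³

Volume = 5823.826 mm³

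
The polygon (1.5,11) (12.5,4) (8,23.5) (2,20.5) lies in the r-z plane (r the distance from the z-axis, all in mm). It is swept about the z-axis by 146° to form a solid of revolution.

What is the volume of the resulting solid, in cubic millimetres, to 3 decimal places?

Volume = 1980.892 mm³

Profile (r,z), 4 vertices: (1.5,11) (12.5,4) (8,23.5) (2,20.5)
edge 0: (1.5,11)→(12.5,4)  cross = 1.5·4 − 12.5·11 = -131.5000; (r_i+r_j)·cross = 14·-131.5000 = -1841.0000
edge 1: (12.5,4)→(8,23.5)  cross = 12.5·23.5 − 8·4 = 261.7500; (r_i+r_j)·cross = 20.5·261.7500 = 5365.8750
edge 2: (8,23.5)→(2,20.5)  cross = 8·20.5 − 2·23.5 = 117.0000; (r_i+r_j)·cross = 10·117.0000 = 1170.0000
edge 3: (2,20.5)→(1.5,11)  cross = 2·11 − 1.5·20.5 = -8.7500; (r_i+r_j)·cross = 3.5·-8.7500 = -30.6250
Σcross = 238.5000 → A = |Σcross|/2 = 119.2500 mm²
Σ(r_i+r_j)·cross = 4664.2500 → first moment M = |Σ|/6 = 777.3750
R_c = M/A = 777.3750/119.2500 = 6.5189 mm
θ = 146° = 2.548181 rad
V = θ·R_c·A = 2.548181·6.5189·119.2500 = 1980.892 mm³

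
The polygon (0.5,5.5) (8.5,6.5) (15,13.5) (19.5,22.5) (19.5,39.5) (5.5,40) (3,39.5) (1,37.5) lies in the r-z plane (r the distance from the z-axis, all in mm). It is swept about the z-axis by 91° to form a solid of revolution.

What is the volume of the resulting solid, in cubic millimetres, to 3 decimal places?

Profile (r,z), 8 vertices: (0.5,5.5) (8.5,6.5) (15,13.5) (19.5,22.5) (19.5,39.5) (5.5,40) (3,39.5) (1,37.5)
edge 0: (0.5,5.5)→(8.5,6.5)  cross = 0.5·6.5 − 8.5·5.5 = -43.5000; (r_i+r_j)·cross = 9·-43.5000 = -391.5000
edge 1: (8.5,6.5)→(15,13.5)  cross = 8.5·13.5 − 15·6.5 = 17.2500; (r_i+r_j)·cross = 23.5·17.2500 = 405.3750
edge 2: (15,13.5)→(19.5,22.5)  cross = 15·22.5 − 19.5·13.5 = 74.2500; (r_i+r_j)·cross = 34.5·74.2500 = 2561.6250
edge 3: (19.5,22.5)→(19.5,39.5)  cross = 19.5·39.5 − 19.5·22.5 = 331.5000; (r_i+r_j)·cross = 39·331.5000 = 12928.5000
edge 4: (19.5,39.5)→(5.5,40)  cross = 19.5·40 − 5.5·39.5 = 562.7500; (r_i+r_j)·cross = 25·562.7500 = 14068.7500
edge 5: (5.5,40)→(3,39.5)  cross = 5.5·39.5 − 3·40 = 97.2500; (r_i+r_j)·cross = 8.5·97.2500 = 826.6250
edge 6: (3,39.5)→(1,37.5)  cross = 3·37.5 − 1·39.5 = 73.0000; (r_i+r_j)·cross = 4·73.0000 = 292.0000
edge 7: (1,37.5)→(0.5,5.5)  cross = 1·5.5 − 0.5·37.5 = -13.2500; (r_i+r_j)·cross = 1.5·-13.2500 = -19.8750
Σcross = 1099.2500 → A = |Σcross|/2 = 549.6250 mm²
Σ(r_i+r_j)·cross = 30671.5000 → first moment M = |Σ|/6 = 5111.9167
R_c = M/A = 5111.9167/549.6250 = 9.3007 mm
θ = 91° = 1.588250 rad
V = θ·R_c·A = 1.588250·9.3007·549.6250 = 8119.000 mm³

Volume = 8119.000 mm³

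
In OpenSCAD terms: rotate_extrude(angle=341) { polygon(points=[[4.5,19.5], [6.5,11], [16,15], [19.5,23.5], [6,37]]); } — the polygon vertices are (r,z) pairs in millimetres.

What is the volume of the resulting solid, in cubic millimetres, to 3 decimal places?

Volume = 14513.158 mm³

Profile (r,z), 5 vertices: (4.5,19.5) (6.5,11) (16,15) (19.5,23.5) (6,37)
edge 0: (4.5,19.5)→(6.5,11)  cross = 4.5·11 − 6.5·19.5 = -77.2500; (r_i+r_j)·cross = 11·-77.2500 = -849.7500
edge 1: (6.5,11)→(16,15)  cross = 6.5·15 − 16·11 = -78.5000; (r_i+r_j)·cross = 22.5·-78.5000 = -1766.2500
edge 2: (16,15)→(19.5,23.5)  cross = 16·23.5 − 19.5·15 = 83.5000; (r_i+r_j)·cross = 35.5·83.5000 = 2964.2500
edge 3: (19.5,23.5)→(6,37)  cross = 19.5·37 − 6·23.5 = 580.5000; (r_i+r_j)·cross = 25.5·580.5000 = 14802.7500
edge 4: (6,37)→(4.5,19.5)  cross = 6·19.5 − 4.5·37 = -49.5000; (r_i+r_j)·cross = 10.5·-49.5000 = -519.7500
Σcross = 458.7500 → A = |Σcross|/2 = 229.3750 mm²
Σ(r_i+r_j)·cross = 14631.2500 → first moment M = |Σ|/6 = 2438.5417
R_c = M/A = 2438.5417/229.3750 = 10.6312 mm
θ = 341° = 5.951573 rad
V = θ·R_c·A = 5.951573·10.6312·229.3750 = 14513.158 mm³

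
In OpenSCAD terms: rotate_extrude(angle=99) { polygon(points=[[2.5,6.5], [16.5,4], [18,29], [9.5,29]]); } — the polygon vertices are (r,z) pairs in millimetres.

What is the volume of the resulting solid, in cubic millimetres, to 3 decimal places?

Volume = 5421.571 mm³

Profile (r,z), 4 vertices: (2.5,6.5) (16.5,4) (18,29) (9.5,29)
edge 0: (2.5,6.5)→(16.5,4)  cross = 2.5·4 − 16.5·6.5 = -97.2500; (r_i+r_j)·cross = 19·-97.2500 = -1847.7500
edge 1: (16.5,4)→(18,29)  cross = 16.5·29 − 18·4 = 406.5000; (r_i+r_j)·cross = 34.5·406.5000 = 14024.2500
edge 2: (18,29)→(9.5,29)  cross = 18·29 − 9.5·29 = 246.5000; (r_i+r_j)·cross = 27.5·246.5000 = 6778.7500
edge 3: (9.5,29)→(2.5,6.5)  cross = 9.5·6.5 − 2.5·29 = -10.7500; (r_i+r_j)·cross = 12·-10.7500 = -129.0000
Σcross = 545.0000 → A = |Σcross|/2 = 272.5000 mm²
Σ(r_i+r_j)·cross = 18826.2500 → first moment M = |Σ|/6 = 3137.7083
R_c = M/A = 3137.7083/272.5000 = 11.5145 mm
θ = 99° = 1.727876 rad
V = θ·R_c·A = 1.727876·11.5145·272.5000 = 5421.571 mm³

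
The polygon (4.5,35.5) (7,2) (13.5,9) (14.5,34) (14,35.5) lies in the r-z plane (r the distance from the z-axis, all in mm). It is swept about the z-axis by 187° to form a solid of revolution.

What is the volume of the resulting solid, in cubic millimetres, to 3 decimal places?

Volume = 7901.169 mm³

Profile (r,z), 5 vertices: (4.5,35.5) (7,2) (13.5,9) (14.5,34) (14,35.5)
edge 0: (4.5,35.5)→(7,2)  cross = 4.5·2 − 7·35.5 = -239.5000; (r_i+r_j)·cross = 11.5·-239.5000 = -2754.2500
edge 1: (7,2)→(13.5,9)  cross = 7·9 − 13.5·2 = 36.0000; (r_i+r_j)·cross = 20.5·36.0000 = 738.0000
edge 2: (13.5,9)→(14.5,34)  cross = 13.5·34 − 14.5·9 = 328.5000; (r_i+r_j)·cross = 28·328.5000 = 9198.0000
edge 3: (14.5,34)→(14,35.5)  cross = 14.5·35.5 − 14·34 = 38.7500; (r_i+r_j)·cross = 28.5·38.7500 = 1104.3750
edge 4: (14,35.5)→(4.5,35.5)  cross = 14·35.5 − 4.5·35.5 = 337.2500; (r_i+r_j)·cross = 18.5·337.2500 = 6239.1250
Σcross = 501.0000 → A = |Σcross|/2 = 250.5000 mm²
Σ(r_i+r_j)·cross = 14525.2500 → first moment M = |Σ|/6 = 2420.8750
R_c = M/A = 2420.8750/250.5000 = 9.6642 mm
θ = 187° = 3.263766 rad
V = θ·R_c·A = 3.263766·9.6642·250.5000 = 7901.169 mm³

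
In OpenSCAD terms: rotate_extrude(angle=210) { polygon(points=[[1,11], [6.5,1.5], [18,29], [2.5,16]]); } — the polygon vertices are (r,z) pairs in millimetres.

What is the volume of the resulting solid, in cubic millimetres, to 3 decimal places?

Profile (r,z), 4 vertices: (1,11) (6.5,1.5) (18,29) (2.5,16)
edge 0: (1,11)→(6.5,1.5)  cross = 1·1.5 − 6.5·11 = -70.0000; (r_i+r_j)·cross = 7.5·-70.0000 = -525.0000
edge 1: (6.5,1.5)→(18,29)  cross = 6.5·29 − 18·1.5 = 161.5000; (r_i+r_j)·cross = 24.5·161.5000 = 3956.7500
edge 2: (18,29)→(2.5,16)  cross = 18·16 − 2.5·29 = 215.5000; (r_i+r_j)·cross = 20.5·215.5000 = 4417.7500
edge 3: (2.5,16)→(1,11)  cross = 2.5·11 − 1·16 = 11.5000; (r_i+r_j)·cross = 3.5·11.5000 = 40.2500
Σcross = 318.5000 → A = |Σcross|/2 = 159.2500 mm²
Σ(r_i+r_j)·cross = 7889.7500 → first moment M = |Σ|/6 = 1314.9583
R_c = M/A = 1314.9583/159.2500 = 8.2572 mm
θ = 210° = 3.665191 rad
V = θ·R_c·A = 3.665191·8.2572·159.2500 = 4819.574 mm³

Volume = 4819.574 mm³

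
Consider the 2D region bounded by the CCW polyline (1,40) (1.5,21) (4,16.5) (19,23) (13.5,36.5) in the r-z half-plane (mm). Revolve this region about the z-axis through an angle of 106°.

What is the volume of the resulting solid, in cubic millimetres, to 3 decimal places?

Volume = 4387.815 mm³

Profile (r,z), 5 vertices: (1,40) (1.5,21) (4,16.5) (19,23) (13.5,36.5)
edge 0: (1,40)→(1.5,21)  cross = 1·21 − 1.5·40 = -39.0000; (r_i+r_j)·cross = 2.5·-39.0000 = -97.5000
edge 1: (1.5,21)→(4,16.5)  cross = 1.5·16.5 − 4·21 = -59.2500; (r_i+r_j)·cross = 5.5·-59.2500 = -325.8750
edge 2: (4,16.5)→(19,23)  cross = 4·23 − 19·16.5 = -221.5000; (r_i+r_j)·cross = 23·-221.5000 = -5094.5000
edge 3: (19,23)→(13.5,36.5)  cross = 19·36.5 − 13.5·23 = 383.0000; (r_i+r_j)·cross = 32.5·383.0000 = 12447.5000
edge 4: (13.5,36.5)→(1,40)  cross = 13.5·40 − 1·36.5 = 503.5000; (r_i+r_j)·cross = 14.5·503.5000 = 7300.7500
Σcross = 566.7500 → A = |Σcross|/2 = 283.3750 mm²
Σ(r_i+r_j)·cross = 14230.3750 → first moment M = |Σ|/6 = 2371.7292
R_c = M/A = 2371.7292/283.3750 = 8.3696 mm
θ = 106° = 1.850049 rad
V = θ·R_c·A = 1.850049·8.3696·283.3750 = 4387.815 mm³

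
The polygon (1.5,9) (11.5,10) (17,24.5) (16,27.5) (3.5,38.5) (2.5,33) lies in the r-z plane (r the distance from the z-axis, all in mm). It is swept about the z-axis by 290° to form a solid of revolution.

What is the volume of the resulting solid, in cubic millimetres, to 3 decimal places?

Profile (r,z), 6 vertices: (1.5,9) (11.5,10) (17,24.5) (16,27.5) (3.5,38.5) (2.5,33)
edge 0: (1.5,9)→(11.5,10)  cross = 1.5·10 − 11.5·9 = -88.5000; (r_i+r_j)·cross = 13·-88.5000 = -1150.5000
edge 1: (11.5,10)→(17,24.5)  cross = 11.5·24.5 − 17·10 = 111.7500; (r_i+r_j)·cross = 28.5·111.7500 = 3184.8750
edge 2: (17,24.5)→(16,27.5)  cross = 17·27.5 − 16·24.5 = 75.5000; (r_i+r_j)·cross = 33·75.5000 = 2491.5000
edge 3: (16,27.5)→(3.5,38.5)  cross = 16·38.5 − 3.5·27.5 = 519.7500; (r_i+r_j)·cross = 19.5·519.7500 = 10135.1250
edge 4: (3.5,38.5)→(2.5,33)  cross = 3.5·33 − 2.5·38.5 = 19.2500; (r_i+r_j)·cross = 6·19.2500 = 115.5000
edge 5: (2.5,33)→(1.5,9)  cross = 2.5·9 − 1.5·33 = -27.0000; (r_i+r_j)·cross = 4·-27.0000 = -108.0000
Σcross = 610.7500 → A = |Σcross|/2 = 305.3750 mm²
Σ(r_i+r_j)·cross = 14668.5000 → first moment M = |Σ|/6 = 2444.7500
R_c = M/A = 2444.7500/305.3750 = 8.0057 mm
θ = 290° = 5.061455 rad
V = θ·R_c·A = 5.061455·8.0057·305.3750 = 12373.992 mm³

Volume = 12373.992 mm³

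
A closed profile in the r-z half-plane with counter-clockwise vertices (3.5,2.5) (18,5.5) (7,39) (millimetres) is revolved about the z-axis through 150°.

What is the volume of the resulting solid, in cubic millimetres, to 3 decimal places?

Profile (r,z), 3 vertices: (3.5,2.5) (18,5.5) (7,39)
edge 0: (3.5,2.5)→(18,5.5)  cross = 3.5·5.5 − 18·2.5 = -25.7500; (r_i+r_j)·cross = 21.5·-25.7500 = -553.6250
edge 1: (18,5.5)→(7,39)  cross = 18·39 − 7·5.5 = 663.5000; (r_i+r_j)·cross = 25·663.5000 = 16587.5000
edge 2: (7,39)→(3.5,2.5)  cross = 7·2.5 − 3.5·39 = -119.0000; (r_i+r_j)·cross = 10.5·-119.0000 = -1249.5000
Σcross = 518.7500 → A = |Σcross|/2 = 259.3750 mm²
Σ(r_i+r_j)·cross = 14784.3750 → first moment M = |Σ|/6 = 2464.0625
R_c = M/A = 2464.0625/259.3750 = 9.5000 mm
θ = 150° = 2.617994 rad
V = θ·R_c·A = 2.617994·9.5000·259.3750 = 6450.901 mm³

Volume = 6450.901 mm³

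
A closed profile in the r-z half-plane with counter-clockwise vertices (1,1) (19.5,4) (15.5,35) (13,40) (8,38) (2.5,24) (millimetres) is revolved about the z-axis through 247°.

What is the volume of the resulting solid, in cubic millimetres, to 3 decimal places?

Volume = 22057.403 mm³

Profile (r,z), 6 vertices: (1,1) (19.5,4) (15.5,35) (13,40) (8,38) (2.5,24)
edge 0: (1,1)→(19.5,4)  cross = 1·4 − 19.5·1 = -15.5000; (r_i+r_j)·cross = 20.5·-15.5000 = -317.7500
edge 1: (19.5,4)→(15.5,35)  cross = 19.5·35 − 15.5·4 = 620.5000; (r_i+r_j)·cross = 35·620.5000 = 21717.5000
edge 2: (15.5,35)→(13,40)  cross = 15.5·40 − 13·35 = 165.0000; (r_i+r_j)·cross = 28.5·165.0000 = 4702.5000
edge 3: (13,40)→(8,38)  cross = 13·38 − 8·40 = 174.0000; (r_i+r_j)·cross = 21·174.0000 = 3654.0000
edge 4: (8,38)→(2.5,24)  cross = 8·24 − 2.5·38 = 97.0000; (r_i+r_j)·cross = 10.5·97.0000 = 1018.5000
edge 5: (2.5,24)→(1,1)  cross = 2.5·1 − 1·24 = -21.5000; (r_i+r_j)·cross = 3.5·-21.5000 = -75.2500
Σcross = 1019.5000 → A = |Σcross|/2 = 509.7500 mm²
Σ(r_i+r_j)·cross = 30699.5000 → first moment M = |Σ|/6 = 5116.5833
R_c = M/A = 5116.5833/509.7500 = 10.0374 mm
θ = 247° = 4.310963 rad
V = θ·R_c·A = 4.310963·10.0374·509.7500 = 22057.403 mm³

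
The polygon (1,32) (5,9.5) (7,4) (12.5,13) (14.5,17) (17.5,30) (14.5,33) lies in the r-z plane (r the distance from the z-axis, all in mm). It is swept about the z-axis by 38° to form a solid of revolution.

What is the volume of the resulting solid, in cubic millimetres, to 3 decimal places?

Volume = 1727.370 mm³

Profile (r,z), 7 vertices: (1,32) (5,9.5) (7,4) (12.5,13) (14.5,17) (17.5,30) (14.5,33)
edge 0: (1,32)→(5,9.5)  cross = 1·9.5 − 5·32 = -150.5000; (r_i+r_j)·cross = 6·-150.5000 = -903.0000
edge 1: (5,9.5)→(7,4)  cross = 5·4 − 7·9.5 = -46.5000; (r_i+r_j)·cross = 12·-46.5000 = -558.0000
edge 2: (7,4)→(12.5,13)  cross = 7·13 − 12.5·4 = 41.0000; (r_i+r_j)·cross = 19.5·41.0000 = 799.5000
edge 3: (12.5,13)→(14.5,17)  cross = 12.5·17 − 14.5·13 = 24.0000; (r_i+r_j)·cross = 27·24.0000 = 648.0000
edge 4: (14.5,17)→(17.5,30)  cross = 14.5·30 − 17.5·17 = 137.5000; (r_i+r_j)·cross = 32·137.5000 = 4400.0000
edge 5: (17.5,30)→(14.5,33)  cross = 17.5·33 − 14.5·30 = 142.5000; (r_i+r_j)·cross = 32·142.5000 = 4560.0000
edge 6: (14.5,33)→(1,32)  cross = 14.5·32 − 1·33 = 431.0000; (r_i+r_j)·cross = 15.5·431.0000 = 6680.5000
Σcross = 579.0000 → A = |Σcross|/2 = 289.5000 mm²
Σ(r_i+r_j)·cross = 15627.0000 → first moment M = |Σ|/6 = 2604.5000
R_c = M/A = 2604.5000/289.5000 = 8.9965 mm
θ = 38° = 0.663225 rad
V = θ·R_c·A = 0.663225·8.9965·289.5000 = 1727.370 mm³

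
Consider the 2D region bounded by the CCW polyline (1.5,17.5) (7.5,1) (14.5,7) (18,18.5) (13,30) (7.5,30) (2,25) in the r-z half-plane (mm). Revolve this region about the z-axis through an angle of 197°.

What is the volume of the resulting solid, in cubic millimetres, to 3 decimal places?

Profile (r,z), 7 vertices: (1.5,17.5) (7.5,1) (14.5,7) (18,18.5) (13,30) (7.5,30) (2,25)
edge 0: (1.5,17.5)→(7.5,1)  cross = 1.5·1 − 7.5·17.5 = -129.7500; (r_i+r_j)·cross = 9·-129.7500 = -1167.7500
edge 1: (7.5,1)→(14.5,7)  cross = 7.5·7 − 14.5·1 = 38.0000; (r_i+r_j)·cross = 22·38.0000 = 836.0000
edge 2: (14.5,7)→(18,18.5)  cross = 14.5·18.5 − 18·7 = 142.2500; (r_i+r_j)·cross = 32.5·142.2500 = 4623.1250
edge 3: (18,18.5)→(13,30)  cross = 18·30 − 13·18.5 = 299.5000; (r_i+r_j)·cross = 31·299.5000 = 9284.5000
edge 4: (13,30)→(7.5,30)  cross = 13·30 − 7.5·30 = 165.0000; (r_i+r_j)·cross = 20.5·165.0000 = 3382.5000
edge 5: (7.5,30)→(2,25)  cross = 7.5·25 − 2·30 = 127.5000; (r_i+r_j)·cross = 9.5·127.5000 = 1211.2500
edge 6: (2,25)→(1.5,17.5)  cross = 2·17.5 − 1.5·25 = -2.5000; (r_i+r_j)·cross = 3.5·-2.5000 = -8.7500
Σcross = 640.0000 → A = |Σcross|/2 = 320.0000 mm²
Σ(r_i+r_j)·cross = 18160.8750 → first moment M = |Σ|/6 = 3026.8125
R_c = M/A = 3026.8125/320.0000 = 9.4588 mm
θ = 197° = 3.438299 rad
V = θ·R_c·A = 3.438299·9.4588·320.0000 = 10407.085 mm³

Volume = 10407.085 mm³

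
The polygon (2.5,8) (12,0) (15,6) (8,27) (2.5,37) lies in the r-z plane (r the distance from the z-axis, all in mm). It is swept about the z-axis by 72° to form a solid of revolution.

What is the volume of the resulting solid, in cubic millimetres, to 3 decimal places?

Profile (r,z), 5 vertices: (2.5,8) (12,0) (15,6) (8,27) (2.5,37)
edge 0: (2.5,8)→(12,0)  cross = 2.5·0 − 12·8 = -96.0000; (r_i+r_j)·cross = 14.5·-96.0000 = -1392.0000
edge 1: (12,0)→(15,6)  cross = 12·6 − 15·0 = 72.0000; (r_i+r_j)·cross = 27·72.0000 = 1944.0000
edge 2: (15,6)→(8,27)  cross = 15·27 − 8·6 = 357.0000; (r_i+r_j)·cross = 23·357.0000 = 8211.0000
edge 3: (8,27)→(2.5,37)  cross = 8·37 − 2.5·27 = 228.5000; (r_i+r_j)·cross = 10.5·228.5000 = 2399.2500
edge 4: (2.5,37)→(2.5,8)  cross = 2.5·8 − 2.5·37 = -72.5000; (r_i+r_j)·cross = 5·-72.5000 = -362.5000
Σcross = 489.0000 → A = |Σcross|/2 = 244.5000 mm²
Σ(r_i+r_j)·cross = 10799.7500 → first moment M = |Σ|/6 = 1799.9583
R_c = M/A = 1799.9583/244.5000 = 7.3618 mm
θ = 72° = 1.256637 rad
V = θ·R_c·A = 1.256637·7.3618·244.5000 = 2261.894 mm³

Volume = 2261.894 mm³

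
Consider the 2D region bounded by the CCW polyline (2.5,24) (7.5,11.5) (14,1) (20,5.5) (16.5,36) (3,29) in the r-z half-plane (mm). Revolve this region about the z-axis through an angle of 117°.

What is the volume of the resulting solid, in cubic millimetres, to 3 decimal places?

Profile (r,z), 6 vertices: (2.5,24) (7.5,11.5) (14,1) (20,5.5) (16.5,36) (3,29)
edge 0: (2.5,24)→(7.5,11.5)  cross = 2.5·11.5 − 7.5·24 = -151.2500; (r_i+r_j)·cross = 10·-151.2500 = -1512.5000
edge 1: (7.5,11.5)→(14,1)  cross = 7.5·1 − 14·11.5 = -153.5000; (r_i+r_j)·cross = 21.5·-153.5000 = -3300.2500
edge 2: (14,1)→(20,5.5)  cross = 14·5.5 − 20·1 = 57.0000; (r_i+r_j)·cross = 34·57.0000 = 1938.0000
edge 3: (20,5.5)→(16.5,36)  cross = 20·36 − 16.5·5.5 = 629.2500; (r_i+r_j)·cross = 36.5·629.2500 = 22967.6250
edge 4: (16.5,36)→(3,29)  cross = 16.5·29 − 3·36 = 370.5000; (r_i+r_j)·cross = 19.5·370.5000 = 7224.7500
edge 5: (3,29)→(2.5,24)  cross = 3·24 − 2.5·29 = -0.5000; (r_i+r_j)·cross = 5.5·-0.5000 = -2.7500
Σcross = 751.5000 → A = |Σcross|/2 = 375.7500 mm²
Σ(r_i+r_j)·cross = 27314.8750 → first moment M = |Σ|/6 = 4552.4792
R_c = M/A = 4552.4792/375.7500 = 12.1157 mm
θ = 117° = 2.042035 rad
V = θ·R_c·A = 2.042035·12.1157·375.7500 = 9296.323 mm³

Volume = 9296.323 mm³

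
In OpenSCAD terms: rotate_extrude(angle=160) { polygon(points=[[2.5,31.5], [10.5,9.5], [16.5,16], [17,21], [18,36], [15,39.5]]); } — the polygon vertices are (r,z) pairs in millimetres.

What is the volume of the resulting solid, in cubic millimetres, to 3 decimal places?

Volume = 8927.766 mm³

Profile (r,z), 6 vertices: (2.5,31.5) (10.5,9.5) (16.5,16) (17,21) (18,36) (15,39.5)
edge 0: (2.5,31.5)→(10.5,9.5)  cross = 2.5·9.5 − 10.5·31.5 = -307.0000; (r_i+r_j)·cross = 13·-307.0000 = -3991.0000
edge 1: (10.5,9.5)→(16.5,16)  cross = 10.5·16 − 16.5·9.5 = 11.2500; (r_i+r_j)·cross = 27·11.2500 = 303.7500
edge 2: (16.5,16)→(17,21)  cross = 16.5·21 − 17·16 = 74.5000; (r_i+r_j)·cross = 33.5·74.5000 = 2495.7500
edge 3: (17,21)→(18,36)  cross = 17·36 − 18·21 = 234.0000; (r_i+r_j)·cross = 35·234.0000 = 8190.0000
edge 4: (18,36)→(15,39.5)  cross = 18·39.5 − 15·36 = 171.0000; (r_i+r_j)·cross = 33·171.0000 = 5643.0000
edge 5: (15,39.5)→(2.5,31.5)  cross = 15·31.5 − 2.5·39.5 = 373.7500; (r_i+r_j)·cross = 17.5·373.7500 = 6540.6250
Σcross = 557.5000 → A = |Σcross|/2 = 278.7500 mm²
Σ(r_i+r_j)·cross = 19182.1250 → first moment M = |Σ|/6 = 3197.0208
R_c = M/A = 3197.0208/278.7500 = 11.4691 mm
θ = 160° = 2.792527 rad
V = θ·R_c·A = 2.792527·11.4691·278.7500 = 8927.766 mm³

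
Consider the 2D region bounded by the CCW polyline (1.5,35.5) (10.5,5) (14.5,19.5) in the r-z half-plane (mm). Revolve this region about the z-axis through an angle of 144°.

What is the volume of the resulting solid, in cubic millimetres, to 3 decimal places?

Profile (r,z), 3 vertices: (1.5,35.5) (10.5,5) (14.5,19.5)
edge 0: (1.5,35.5)→(10.5,5)  cross = 1.5·5 − 10.5·35.5 = -365.2500; (r_i+r_j)·cross = 12·-365.2500 = -4383.0000
edge 1: (10.5,5)→(14.5,19.5)  cross = 10.5·19.5 − 14.5·5 = 132.2500; (r_i+r_j)·cross = 25·132.2500 = 3306.2500
edge 2: (14.5,19.5)→(1.5,35.5)  cross = 14.5·35.5 − 1.5·19.5 = 485.5000; (r_i+r_j)·cross = 16·485.5000 = 7768.0000
Σcross = 252.5000 → A = |Σcross|/2 = 126.2500 mm²
Σ(r_i+r_j)·cross = 6691.2500 → first moment M = |Σ|/6 = 1115.2083
R_c = M/A = 1115.2083/126.2500 = 8.8333 mm
θ = 144° = 2.513274 rad
V = θ·R_c·A = 2.513274·8.8333·126.2500 = 2802.824 mm³

Volume = 2802.824 mm³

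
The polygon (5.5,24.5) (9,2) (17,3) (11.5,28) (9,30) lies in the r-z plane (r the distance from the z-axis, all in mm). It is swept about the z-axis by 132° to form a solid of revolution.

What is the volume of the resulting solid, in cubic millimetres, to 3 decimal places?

Volume = 4636.179 mm³

Profile (r,z), 5 vertices: (5.5,24.5) (9,2) (17,3) (11.5,28) (9,30)
edge 0: (5.5,24.5)→(9,2)  cross = 5.5·2 − 9·24.5 = -209.5000; (r_i+r_j)·cross = 14.5·-209.5000 = -3037.7500
edge 1: (9,2)→(17,3)  cross = 9·3 − 17·2 = -7.0000; (r_i+r_j)·cross = 26·-7.0000 = -182.0000
edge 2: (17,3)→(11.5,28)  cross = 17·28 − 11.5·3 = 441.5000; (r_i+r_j)·cross = 28.5·441.5000 = 12582.7500
edge 3: (11.5,28)→(9,30)  cross = 11.5·30 − 9·28 = 93.0000; (r_i+r_j)·cross = 20.5·93.0000 = 1906.5000
edge 4: (9,30)→(5.5,24.5)  cross = 9·24.5 − 5.5·30 = 55.5000; (r_i+r_j)·cross = 14.5·55.5000 = 804.7500
Σcross = 373.5000 → A = |Σcross|/2 = 186.7500 mm²
Σ(r_i+r_j)·cross = 12074.2500 → first moment M = |Σ|/6 = 2012.3750
R_c = M/A = 2012.3750/186.7500 = 10.7758 mm
θ = 132° = 2.303835 rad
V = θ·R_c·A = 2.303835·10.7758·186.7500 = 4636.179 mm³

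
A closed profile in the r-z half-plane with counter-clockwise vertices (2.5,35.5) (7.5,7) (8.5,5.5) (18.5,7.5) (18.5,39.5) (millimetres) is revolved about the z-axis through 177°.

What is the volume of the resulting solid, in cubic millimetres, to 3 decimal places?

Profile (r,z), 5 vertices: (2.5,35.5) (7.5,7) (8.5,5.5) (18.5,7.5) (18.5,39.5)
edge 0: (2.5,35.5)→(7.5,7)  cross = 2.5·7 − 7.5·35.5 = -248.7500; (r_i+r_j)·cross = 10·-248.7500 = -2487.5000
edge 1: (7.5,7)→(8.5,5.5)  cross = 7.5·5.5 − 8.5·7 = -18.2500; (r_i+r_j)·cross = 16·-18.2500 = -292.0000
edge 2: (8.5,5.5)→(18.5,7.5)  cross = 8.5·7.5 − 18.5·5.5 = -38.0000; (r_i+r_j)·cross = 27·-38.0000 = -1026.0000
edge 3: (18.5,7.5)→(18.5,39.5)  cross = 18.5·39.5 − 18.5·7.5 = 592.0000; (r_i+r_j)·cross = 37·592.0000 = 21904.0000
edge 4: (18.5,39.5)→(2.5,35.5)  cross = 18.5·35.5 − 2.5·39.5 = 558.0000; (r_i+r_j)·cross = 21·558.0000 = 11718.0000
Σcross = 845.0000 → A = |Σcross|/2 = 422.5000 mm²
Σ(r_i+r_j)·cross = 29816.5000 → first moment M = |Σ|/6 = 4969.4167
R_c = M/A = 4969.4167/422.5000 = 11.7619 mm
θ = 177° = 3.089233 rad
V = θ·R_c·A = 3.089233·11.7619·422.5000 = 15351.685 mm³

Volume = 15351.685 mm³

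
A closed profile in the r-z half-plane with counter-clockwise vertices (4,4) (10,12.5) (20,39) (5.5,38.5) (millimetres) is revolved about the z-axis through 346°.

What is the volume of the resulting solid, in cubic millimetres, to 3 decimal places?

Volume = 17362.921 mm³

Profile (r,z), 4 vertices: (4,4) (10,12.5) (20,39) (5.5,38.5)
edge 0: (4,4)→(10,12.5)  cross = 4·12.5 − 10·4 = 10.0000; (r_i+r_j)·cross = 14·10.0000 = 140.0000
edge 1: (10,12.5)→(20,39)  cross = 10·39 − 20·12.5 = 140.0000; (r_i+r_j)·cross = 30·140.0000 = 4200.0000
edge 2: (20,39)→(5.5,38.5)  cross = 20·38.5 − 5.5·39 = 555.5000; (r_i+r_j)·cross = 25.5·555.5000 = 14165.2500
edge 3: (5.5,38.5)→(4,4)  cross = 5.5·4 − 4·38.5 = -132.0000; (r_i+r_j)·cross = 9.5·-132.0000 = -1254.0000
Σcross = 573.5000 → A = |Σcross|/2 = 286.7500 mm²
Σ(r_i+r_j)·cross = 17251.2500 → first moment M = |Σ|/6 = 2875.2083
R_c = M/A = 2875.2083/286.7500 = 10.0269 mm
θ = 346° = 6.038839 rad
V = θ·R_c·A = 6.038839·10.0269·286.7500 = 17362.921 mm³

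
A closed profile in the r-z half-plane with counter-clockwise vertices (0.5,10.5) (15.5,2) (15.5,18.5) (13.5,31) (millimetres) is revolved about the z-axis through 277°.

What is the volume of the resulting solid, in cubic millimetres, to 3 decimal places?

Volume = 11119.090 mm³

Profile (r,z), 4 vertices: (0.5,10.5) (15.5,2) (15.5,18.5) (13.5,31)
edge 0: (0.5,10.5)→(15.5,2)  cross = 0.5·2 − 15.5·10.5 = -161.7500; (r_i+r_j)·cross = 16·-161.7500 = -2588.0000
edge 1: (15.5,2)→(15.5,18.5)  cross = 15.5·18.5 − 15.5·2 = 255.7500; (r_i+r_j)·cross = 31·255.7500 = 7928.2500
edge 2: (15.5,18.5)→(13.5,31)  cross = 15.5·31 − 13.5·18.5 = 230.7500; (r_i+r_j)·cross = 29·230.7500 = 6691.7500
edge 3: (13.5,31)→(0.5,10.5)  cross = 13.5·10.5 − 0.5·31 = 126.2500; (r_i+r_j)·cross = 14·126.2500 = 1767.5000
Σcross = 451.0000 → A = |Σcross|/2 = 225.5000 mm²
Σ(r_i+r_j)·cross = 13799.5000 → first moment M = |Σ|/6 = 2299.9167
R_c = M/A = 2299.9167/225.5000 = 10.1992 mm
θ = 277° = 4.834562 rad
V = θ·R_c·A = 4.834562·10.1992·225.5000 = 11119.090 mm³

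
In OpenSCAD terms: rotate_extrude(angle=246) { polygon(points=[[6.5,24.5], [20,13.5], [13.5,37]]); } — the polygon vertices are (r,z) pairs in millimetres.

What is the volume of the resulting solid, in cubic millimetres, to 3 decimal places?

Volume = 7034.200 mm³

Profile (r,z), 3 vertices: (6.5,24.5) (20,13.5) (13.5,37)
edge 0: (6.5,24.5)→(20,13.5)  cross = 6.5·13.5 − 20·24.5 = -402.2500; (r_i+r_j)·cross = 26.5·-402.2500 = -10659.6250
edge 1: (20,13.5)→(13.5,37)  cross = 20·37 − 13.5·13.5 = 557.7500; (r_i+r_j)·cross = 33.5·557.7500 = 18684.6250
edge 2: (13.5,37)→(6.5,24.5)  cross = 13.5·24.5 − 6.5·37 = 90.2500; (r_i+r_j)·cross = 20·90.2500 = 1805.0000
Σcross = 245.7500 → A = |Σcross|/2 = 122.8750 mm²
Σ(r_i+r_j)·cross = 9830.0000 → first moment M = |Σ|/6 = 1638.3333
R_c = M/A = 1638.3333/122.8750 = 13.3333 mm
θ = 246° = 4.293510 rad
V = θ·R_c·A = 4.293510·13.3333·122.8750 = 7034.200 mm³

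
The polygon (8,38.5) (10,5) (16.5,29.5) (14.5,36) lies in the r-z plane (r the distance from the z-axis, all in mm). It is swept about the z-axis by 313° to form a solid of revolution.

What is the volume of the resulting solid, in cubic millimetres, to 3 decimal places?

Profile (r,z), 4 vertices: (8,38.5) (10,5) (16.5,29.5) (14.5,36)
edge 0: (8,38.5)→(10,5)  cross = 8·5 − 10·38.5 = -345.0000; (r_i+r_j)·cross = 18·-345.0000 = -6210.0000
edge 1: (10,5)→(16.5,29.5)  cross = 10·29.5 − 16.5·5 = 212.5000; (r_i+r_j)·cross = 26.5·212.5000 = 5631.2500
edge 2: (16.5,29.5)→(14.5,36)  cross = 16.5·36 − 14.5·29.5 = 166.2500; (r_i+r_j)·cross = 31·166.2500 = 5153.7500
edge 3: (14.5,36)→(8,38.5)  cross = 14.5·38.5 − 8·36 = 270.2500; (r_i+r_j)·cross = 22.5·270.2500 = 6080.6250
Σcross = 304.0000 → A = |Σcross|/2 = 152.0000 mm²
Σ(r_i+r_j)·cross = 10655.6250 → first moment M = |Σ|/6 = 1775.9375
R_c = M/A = 1775.9375/152.0000 = 11.6838 mm
θ = 313° = 5.462881 rad
V = θ·R_c·A = 5.462881·11.6838·152.0000 = 9701.734 mm³

Volume = 9701.734 mm³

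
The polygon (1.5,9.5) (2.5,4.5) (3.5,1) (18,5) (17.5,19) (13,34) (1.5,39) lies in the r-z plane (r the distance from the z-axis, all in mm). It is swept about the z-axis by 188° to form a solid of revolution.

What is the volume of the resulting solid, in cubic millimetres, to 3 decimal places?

Volume = 14202.073 mm³

Profile (r,z), 7 vertices: (1.5,9.5) (2.5,4.5) (3.5,1) (18,5) (17.5,19) (13,34) (1.5,39)
edge 0: (1.5,9.5)→(2.5,4.5)  cross = 1.5·4.5 − 2.5·9.5 = -17.0000; (r_i+r_j)·cross = 4·-17.0000 = -68.0000
edge 1: (2.5,4.5)→(3.5,1)  cross = 2.5·1 − 3.5·4.5 = -13.2500; (r_i+r_j)·cross = 6·-13.2500 = -79.5000
edge 2: (3.5,1)→(18,5)  cross = 3.5·5 − 18·1 = -0.5000; (r_i+r_j)·cross = 21.5·-0.5000 = -10.7500
edge 3: (18,5)→(17.5,19)  cross = 18·19 − 17.5·5 = 254.5000; (r_i+r_j)·cross = 35.5·254.5000 = 9034.7500
edge 4: (17.5,19)→(13,34)  cross = 17.5·34 − 13·19 = 348.0000; (r_i+r_j)·cross = 30.5·348.0000 = 10614.0000
edge 5: (13,34)→(1.5,39)  cross = 13·39 − 1.5·34 = 456.0000; (r_i+r_j)·cross = 14.5·456.0000 = 6612.0000
edge 6: (1.5,39)→(1.5,9.5)  cross = 1.5·9.5 − 1.5·39 = -44.2500; (r_i+r_j)·cross = 3·-44.2500 = -132.7500
Σcross = 983.5000 → A = |Σcross|/2 = 491.7500 mm²
Σ(r_i+r_j)·cross = 25969.7500 → first moment M = |Σ|/6 = 4328.2917
R_c = M/A = 4328.2917/491.7500 = 8.8018 mm
θ = 188° = 3.281219 rad
V = θ·R_c·A = 3.281219·8.8018·491.7500 = 14202.073 mm³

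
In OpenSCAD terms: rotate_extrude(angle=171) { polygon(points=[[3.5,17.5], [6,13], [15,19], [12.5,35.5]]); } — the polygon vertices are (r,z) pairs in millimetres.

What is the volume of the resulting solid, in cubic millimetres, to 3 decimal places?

Volume = 3660.132 mm³

Profile (r,z), 4 vertices: (3.5,17.5) (6,13) (15,19) (12.5,35.5)
edge 0: (3.5,17.5)→(6,13)  cross = 3.5·13 − 6·17.5 = -59.5000; (r_i+r_j)·cross = 9.5·-59.5000 = -565.2500
edge 1: (6,13)→(15,19)  cross = 6·19 − 15·13 = -81.0000; (r_i+r_j)·cross = 21·-81.0000 = -1701.0000
edge 2: (15,19)→(12.5,35.5)  cross = 15·35.5 − 12.5·19 = 295.0000; (r_i+r_j)·cross = 27.5·295.0000 = 8112.5000
edge 3: (12.5,35.5)→(3.5,17.5)  cross = 12.5·17.5 − 3.5·35.5 = 94.5000; (r_i+r_j)·cross = 16·94.5000 = 1512.0000
Σcross = 249.0000 → A = |Σcross|/2 = 124.5000 mm²
Σ(r_i+r_j)·cross = 7358.2500 → first moment M = |Σ|/6 = 1226.3750
R_c = M/A = 1226.3750/124.5000 = 9.8504 mm
θ = 171° = 2.984513 rad
V = θ·R_c·A = 2.984513·9.8504·124.5000 = 3660.132 mm³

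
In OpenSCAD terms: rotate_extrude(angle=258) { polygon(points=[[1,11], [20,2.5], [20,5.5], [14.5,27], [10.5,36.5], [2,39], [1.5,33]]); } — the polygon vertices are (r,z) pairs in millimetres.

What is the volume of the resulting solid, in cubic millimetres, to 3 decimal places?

Profile (r,z), 7 vertices: (1,11) (20,2.5) (20,5.5) (14.5,27) (10.5,36.5) (2,39) (1.5,33)
edge 0: (1,11)→(20,2.5)  cross = 1·2.5 − 20·11 = -217.5000; (r_i+r_j)·cross = 21·-217.5000 = -4567.5000
edge 1: (20,2.5)→(20,5.5)  cross = 20·5.5 − 20·2.5 = 60.0000; (r_i+r_j)·cross = 40·60.0000 = 2400.0000
edge 2: (20,5.5)→(14.5,27)  cross = 20·27 − 14.5·5.5 = 460.2500; (r_i+r_j)·cross = 34.5·460.2500 = 15878.6250
edge 3: (14.5,27)→(10.5,36.5)  cross = 14.5·36.5 − 10.5·27 = 245.7500; (r_i+r_j)·cross = 25·245.7500 = 6143.7500
edge 4: (10.5,36.5)→(2,39)  cross = 10.5·39 − 2·36.5 = 336.5000; (r_i+r_j)·cross = 12.5·336.5000 = 4206.2500
edge 5: (2,39)→(1.5,33)  cross = 2·33 − 1.5·39 = 7.5000; (r_i+r_j)·cross = 3.5·7.5000 = 26.2500
edge 6: (1.5,33)→(1,11)  cross = 1.5·11 − 1·33 = -16.5000; (r_i+r_j)·cross = 2.5·-16.5000 = -41.2500
Σcross = 876.0000 → A = |Σcross|/2 = 438.0000 mm²
Σ(r_i+r_j)·cross = 24046.1250 → first moment M = |Σ|/6 = 4007.6875
R_c = M/A = 4007.6875/438.0000 = 9.1500 mm
θ = 258° = 4.502949 rad
V = θ·R_c·A = 4.502949·9.1500·438.0000 = 18046.414 mm³

Volume = 18046.414 mm³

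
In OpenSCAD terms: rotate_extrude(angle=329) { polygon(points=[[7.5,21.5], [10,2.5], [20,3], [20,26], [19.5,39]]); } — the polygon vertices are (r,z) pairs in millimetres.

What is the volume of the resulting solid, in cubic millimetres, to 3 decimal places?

Volume = 27343.440 mm³

Profile (r,z), 5 vertices: (7.5,21.5) (10,2.5) (20,3) (20,26) (19.5,39)
edge 0: (7.5,21.5)→(10,2.5)  cross = 7.5·2.5 − 10·21.5 = -196.2500; (r_i+r_j)·cross = 17.5·-196.2500 = -3434.3750
edge 1: (10,2.5)→(20,3)  cross = 10·3 − 20·2.5 = -20.0000; (r_i+r_j)·cross = 30·-20.0000 = -600.0000
edge 2: (20,3)→(20,26)  cross = 20·26 − 20·3 = 460.0000; (r_i+r_j)·cross = 40·460.0000 = 18400.0000
edge 3: (20,26)→(19.5,39)  cross = 20·39 − 19.5·26 = 273.0000; (r_i+r_j)·cross = 39.5·273.0000 = 10783.5000
edge 4: (19.5,39)→(7.5,21.5)  cross = 19.5·21.5 − 7.5·39 = 126.7500; (r_i+r_j)·cross = 27·126.7500 = 3422.2500
Σcross = 643.5000 → A = |Σcross|/2 = 321.7500 mm²
Σ(r_i+r_j)·cross = 28571.3750 → first moment M = |Σ|/6 = 4761.8958
R_c = M/A = 4761.8958/321.7500 = 14.8000 mm
θ = 329° = 5.742133 rad
V = θ·R_c·A = 5.742133·14.8000·321.7500 = 27343.440 mm³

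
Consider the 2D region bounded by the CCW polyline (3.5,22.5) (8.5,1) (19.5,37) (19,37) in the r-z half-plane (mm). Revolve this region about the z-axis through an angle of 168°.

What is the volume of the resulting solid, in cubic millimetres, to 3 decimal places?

Profile (r,z), 4 vertices: (3.5,22.5) (8.5,1) (19.5,37) (19,37)
edge 0: (3.5,22.5)→(8.5,1)  cross = 3.5·1 − 8.5·22.5 = -187.7500; (r_i+r_j)·cross = 12·-187.7500 = -2253.0000
edge 1: (8.5,1)→(19.5,37)  cross = 8.5·37 − 19.5·1 = 295.0000; (r_i+r_j)·cross = 28·295.0000 = 8260.0000
edge 2: (19.5,37)→(19,37)  cross = 19.5·37 − 19·37 = 18.5000; (r_i+r_j)·cross = 38.5·18.5000 = 712.2500
edge 3: (19,37)→(3.5,22.5)  cross = 19·22.5 − 3.5·37 = 298.0000; (r_i+r_j)·cross = 22.5·298.0000 = 6705.0000
Σcross = 423.7500 → A = |Σcross|/2 = 211.8750 mm²
Σ(r_i+r_j)·cross = 13424.2500 → first moment M = |Σ|/6 = 2237.3750
R_c = M/A = 2237.3750/211.8750 = 10.5599 mm
θ = 168° = 2.932153 rad
V = θ·R_c·A = 2.932153·10.5599·211.8750 = 6560.326 mm³

Volume = 6560.326 mm³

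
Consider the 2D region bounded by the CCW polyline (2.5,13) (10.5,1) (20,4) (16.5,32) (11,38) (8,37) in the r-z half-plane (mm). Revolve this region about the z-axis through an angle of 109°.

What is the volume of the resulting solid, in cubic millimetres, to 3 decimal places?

Profile (r,z), 6 vertices: (2.5,13) (10.5,1) (20,4) (16.5,32) (11,38) (8,37)
edge 0: (2.5,13)→(10.5,1)  cross = 2.5·1 − 10.5·13 = -134.0000; (r_i+r_j)·cross = 13·-134.0000 = -1742.0000
edge 1: (10.5,1)→(20,4)  cross = 10.5·4 − 20·1 = 22.0000; (r_i+r_j)·cross = 30.5·22.0000 = 671.0000
edge 2: (20,4)→(16.5,32)  cross = 20·32 − 16.5·4 = 574.0000; (r_i+r_j)·cross = 36.5·574.0000 = 20951.0000
edge 3: (16.5,32)→(11,38)  cross = 16.5·38 − 11·32 = 275.0000; (r_i+r_j)·cross = 27.5·275.0000 = 7562.5000
edge 4: (11,38)→(8,37)  cross = 11·37 − 8·38 = 103.0000; (r_i+r_j)·cross = 19·103.0000 = 1957.0000
edge 5: (8,37)→(2.5,13)  cross = 8·13 − 2.5·37 = 11.5000; (r_i+r_j)·cross = 10.5·11.5000 = 120.7500
Σcross = 851.5000 → A = |Σcross|/2 = 425.7500 mm²
Σ(r_i+r_j)·cross = 29520.2500 → first moment M = |Σ|/6 = 4920.0417
R_c = M/A = 4920.0417/425.7500 = 11.5562 mm
θ = 109° = 1.902409 rad
V = θ·R_c·A = 1.902409·11.5562·425.7500 = 9359.931 mm³

Volume = 9359.931 mm³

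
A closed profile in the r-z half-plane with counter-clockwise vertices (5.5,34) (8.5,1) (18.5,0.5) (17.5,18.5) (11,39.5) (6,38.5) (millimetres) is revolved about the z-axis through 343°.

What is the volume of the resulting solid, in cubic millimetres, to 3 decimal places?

Profile (r,z), 6 vertices: (5.5,34) (8.5,1) (18.5,0.5) (17.5,18.5) (11,39.5) (6,38.5)
edge 0: (5.5,34)→(8.5,1)  cross = 5.5·1 − 8.5·34 = -283.5000; (r_i+r_j)·cross = 14·-283.5000 = -3969.0000
edge 1: (8.5,1)→(18.5,0.5)  cross = 8.5·0.5 − 18.5·1 = -14.2500; (r_i+r_j)·cross = 27·-14.2500 = -384.7500
edge 2: (18.5,0.5)→(17.5,18.5)  cross = 18.5·18.5 − 17.5·0.5 = 333.5000; (r_i+r_j)·cross = 36·333.5000 = 12006.0000
edge 3: (17.5,18.5)→(11,39.5)  cross = 17.5·39.5 − 11·18.5 = 487.7500; (r_i+r_j)·cross = 28.5·487.7500 = 13900.8750
edge 4: (11,39.5)→(6,38.5)  cross = 11·38.5 − 6·39.5 = 186.5000; (r_i+r_j)·cross = 17·186.5000 = 3170.5000
edge 5: (6,38.5)→(5.5,34)  cross = 6·34 − 5.5·38.5 = -7.7500; (r_i+r_j)·cross = 11.5·-7.7500 = -89.1250
Σcross = 702.2500 → A = |Σcross|/2 = 351.1250 mm²
Σ(r_i+r_j)·cross = 24634.5000 → first moment M = |Σ|/6 = 4105.7500
R_c = M/A = 4105.7500/351.1250 = 11.6931 mm
θ = 343° = 5.986479 rad
V = θ·R_c·A = 5.986479·11.6931·351.1250 = 24578.988 mm³

Volume = 24578.988 mm³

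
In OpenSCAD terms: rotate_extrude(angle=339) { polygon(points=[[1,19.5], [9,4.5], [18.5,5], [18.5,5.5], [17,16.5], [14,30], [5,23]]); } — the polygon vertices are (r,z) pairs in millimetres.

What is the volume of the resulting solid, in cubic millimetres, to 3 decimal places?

Profile (r,z), 7 vertices: (1,19.5) (9,4.5) (18.5,5) (18.5,5.5) (17,16.5) (14,30) (5,23)
edge 0: (1,19.5)→(9,4.5)  cross = 1·4.5 − 9·19.5 = -171.0000; (r_i+r_j)·cross = 10·-171.0000 = -1710.0000
edge 1: (9,4.5)→(18.5,5)  cross = 9·5 − 18.5·4.5 = -38.2500; (r_i+r_j)·cross = 27.5·-38.2500 = -1051.8750
edge 2: (18.5,5)→(18.5,5.5)  cross = 18.5·5.5 − 18.5·5 = 9.2500; (r_i+r_j)·cross = 37·9.2500 = 342.2500
edge 3: (18.5,5.5)→(17,16.5)  cross = 18.5·16.5 − 17·5.5 = 211.7500; (r_i+r_j)·cross = 35.5·211.7500 = 7517.1250
edge 4: (17,16.5)→(14,30)  cross = 17·30 − 14·16.5 = 279.0000; (r_i+r_j)·cross = 31·279.0000 = 8649.0000
edge 5: (14,30)→(5,23)  cross = 14·23 − 5·30 = 172.0000; (r_i+r_j)·cross = 19·172.0000 = 3268.0000
edge 6: (5,23)→(1,19.5)  cross = 5·19.5 − 1·23 = 74.5000; (r_i+r_j)·cross = 6·74.5000 = 447.0000
Σcross = 537.2500 → A = |Σcross|/2 = 268.6250 mm²
Σ(r_i+r_j)·cross = 17461.5000 → first moment M = |Σ|/6 = 2910.2500
R_c = M/A = 2910.2500/268.6250 = 10.8339 mm
θ = 339° = 5.916666 rad
V = θ·R_c·A = 5.916666·10.8339·268.6250 = 17218.978 mm³

Volume = 17218.978 mm³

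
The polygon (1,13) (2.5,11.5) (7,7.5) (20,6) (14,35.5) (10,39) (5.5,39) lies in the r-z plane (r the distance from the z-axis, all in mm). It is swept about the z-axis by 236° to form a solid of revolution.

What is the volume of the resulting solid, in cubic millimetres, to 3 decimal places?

Volume = 17315.750 mm³

Profile (r,z), 7 vertices: (1,13) (2.5,11.5) (7,7.5) (20,6) (14,35.5) (10,39) (5.5,39)
edge 0: (1,13)→(2.5,11.5)  cross = 1·11.5 − 2.5·13 = -21.0000; (r_i+r_j)·cross = 3.5·-21.0000 = -73.5000
edge 1: (2.5,11.5)→(7,7.5)  cross = 2.5·7.5 − 7·11.5 = -61.7500; (r_i+r_j)·cross = 9.5·-61.7500 = -586.6250
edge 2: (7,7.5)→(20,6)  cross = 7·6 − 20·7.5 = -108.0000; (r_i+r_j)·cross = 27·-108.0000 = -2916.0000
edge 3: (20,6)→(14,35.5)  cross = 20·35.5 − 14·6 = 626.0000; (r_i+r_j)·cross = 34·626.0000 = 21284.0000
edge 4: (14,35.5)→(10,39)  cross = 14·39 − 10·35.5 = 191.0000; (r_i+r_j)·cross = 24·191.0000 = 4584.0000
edge 5: (10,39)→(5.5,39)  cross = 10·39 − 5.5·39 = 175.5000; (r_i+r_j)·cross = 15.5·175.5000 = 2720.2500
edge 6: (5.5,39)→(1,13)  cross = 5.5·13 − 1·39 = 32.5000; (r_i+r_j)·cross = 6.5·32.5000 = 211.2500
Σcross = 834.2500 → A = |Σcross|/2 = 417.1250 mm²
Σ(r_i+r_j)·cross = 25223.3750 → first moment M = |Σ|/6 = 4203.8958
R_c = M/A = 4203.8958/417.1250 = 10.0783 mm
θ = 236° = 4.118977 rad
V = θ·R_c·A = 4.118977·10.0783·417.1250 = 17315.750 mm³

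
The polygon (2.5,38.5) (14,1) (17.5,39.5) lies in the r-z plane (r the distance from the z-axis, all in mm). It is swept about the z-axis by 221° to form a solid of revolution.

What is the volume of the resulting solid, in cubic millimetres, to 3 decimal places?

Profile (r,z), 3 vertices: (2.5,38.5) (14,1) (17.5,39.5)
edge 0: (2.5,38.5)→(14,1)  cross = 2.5·1 − 14·38.5 = -536.5000; (r_i+r_j)·cross = 16.5·-536.5000 = -8852.2500
edge 1: (14,1)→(17.5,39.5)  cross = 14·39.5 − 17.5·1 = 535.5000; (r_i+r_j)·cross = 31.5·535.5000 = 16868.2500
edge 2: (17.5,39.5)→(2.5,38.5)  cross = 17.5·38.5 − 2.5·39.5 = 575.0000; (r_i+r_j)·cross = 20·575.0000 = 11500.0000
Σcross = 574.0000 → A = |Σcross|/2 = 287.0000 mm²
Σ(r_i+r_j)·cross = 19516.0000 → first moment M = |Σ|/6 = 3252.6667
R_c = M/A = 3252.6667/287.0000 = 11.3333 mm
θ = 221° = 3.857178 rad
V = θ·R_c·A = 3.857178·11.3333·287.0000 = 12546.113 mm³

Volume = 12546.113 mm³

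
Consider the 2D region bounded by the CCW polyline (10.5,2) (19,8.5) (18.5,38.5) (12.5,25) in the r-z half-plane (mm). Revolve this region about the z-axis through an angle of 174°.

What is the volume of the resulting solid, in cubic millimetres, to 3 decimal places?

Volume = 8605.739 mm³

Profile (r,z), 4 vertices: (10.5,2) (19,8.5) (18.5,38.5) (12.5,25)
edge 0: (10.5,2)→(19,8.5)  cross = 10.5·8.5 − 19·2 = 51.2500; (r_i+r_j)·cross = 29.5·51.2500 = 1511.8750
edge 1: (19,8.5)→(18.5,38.5)  cross = 19·38.5 − 18.5·8.5 = 574.2500; (r_i+r_j)·cross = 37.5·574.2500 = 21534.3750
edge 2: (18.5,38.5)→(12.5,25)  cross = 18.5·25 − 12.5·38.5 = -18.7500; (r_i+r_j)·cross = 31·-18.7500 = -581.2500
edge 3: (12.5,25)→(10.5,2)  cross = 12.5·2 − 10.5·25 = -237.5000; (r_i+r_j)·cross = 23·-237.5000 = -5462.5000
Σcross = 369.2500 → A = |Σcross|/2 = 184.6250 mm²
Σ(r_i+r_j)·cross = 17002.5000 → first moment M = |Σ|/6 = 2833.7500
R_c = M/A = 2833.7500/184.6250 = 15.3487 mm
θ = 174° = 3.036873 rad
V = θ·R_c·A = 3.036873·15.3487·184.6250 = 8605.739 mm³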